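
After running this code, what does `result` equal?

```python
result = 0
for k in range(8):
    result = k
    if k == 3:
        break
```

Let's trace through this code step by step.

Initialize: result = 0
Entering loop: for k in range(8):

After execution: result = 3
3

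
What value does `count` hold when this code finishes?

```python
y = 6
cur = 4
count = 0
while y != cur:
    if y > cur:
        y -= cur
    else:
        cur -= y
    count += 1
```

Let's trace through this code step by step.

Initialize: y = 6
Initialize: cur = 4
Initialize: count = 0
Entering loop: while y != cur:

After execution: count = 2
2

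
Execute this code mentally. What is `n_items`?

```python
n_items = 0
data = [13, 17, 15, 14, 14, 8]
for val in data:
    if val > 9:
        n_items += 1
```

Let's trace through this code step by step.

Initialize: n_items = 0
Initialize: data = [13, 17, 15, 14, 14, 8]
Entering loop: for val in data:

After execution: n_items = 5
5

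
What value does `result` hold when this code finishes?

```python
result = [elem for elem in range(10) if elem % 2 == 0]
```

Let's trace through this code step by step.

Initialize: result = [elem for elem in range(10) if elem % 2 == 0]

After execution: result = [0, 2, 4, 6, 8]
[0, 2, 4, 6, 8]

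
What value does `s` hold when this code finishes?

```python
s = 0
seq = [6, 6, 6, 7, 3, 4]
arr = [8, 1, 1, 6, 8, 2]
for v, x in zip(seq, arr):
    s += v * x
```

Let's trace through this code step by step.

Initialize: s = 0
Initialize: seq = [6, 6, 6, 7, 3, 4]
Initialize: arr = [8, 1, 1, 6, 8, 2]
Entering loop: for v, x in zip(seq, arr):

After execution: s = 134
134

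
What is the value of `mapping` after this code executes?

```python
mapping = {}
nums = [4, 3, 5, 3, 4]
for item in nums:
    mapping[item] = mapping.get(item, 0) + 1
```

Let's trace through this code step by step.

Initialize: mapping = {}
Initialize: nums = [4, 3, 5, 3, 4]
Entering loop: for item in nums:

After execution: mapping = {4: 2, 3: 2, 5: 1}
{4: 2, 3: 2, 5: 1}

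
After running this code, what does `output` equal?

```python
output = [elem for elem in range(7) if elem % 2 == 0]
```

Let's trace through this code step by step.

Initialize: output = [elem for elem in range(7) if elem % 2 == 0]

After execution: output = [0, 2, 4, 6]
[0, 2, 4, 6]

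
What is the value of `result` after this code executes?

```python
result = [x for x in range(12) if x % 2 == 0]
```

Let's trace through this code step by step.

Initialize: result = [x for x in range(12) if x % 2 == 0]

After execution: result = [0, 2, 4, 6, 8, 10]
[0, 2, 4, 6, 8, 10]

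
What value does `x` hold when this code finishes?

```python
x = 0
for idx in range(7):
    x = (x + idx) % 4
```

Let's trace through this code step by step.

Initialize: x = 0
Entering loop: for idx in range(7):

After execution: x = 1
1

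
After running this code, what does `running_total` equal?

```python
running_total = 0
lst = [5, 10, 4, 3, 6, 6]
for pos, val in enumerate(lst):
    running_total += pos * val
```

Let's trace through this code step by step.

Initialize: running_total = 0
Initialize: lst = [5, 10, 4, 3, 6, 6]
Entering loop: for pos, val in enumerate(lst):

After execution: running_total = 81
81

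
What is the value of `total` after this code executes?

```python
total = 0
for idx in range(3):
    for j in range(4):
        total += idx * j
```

Let's trace through this code step by step.

Initialize: total = 0
Entering loop: for idx in range(3):

After execution: total = 18
18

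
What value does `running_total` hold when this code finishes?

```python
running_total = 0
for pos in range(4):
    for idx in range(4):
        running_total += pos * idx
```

Let's trace through this code step by step.

Initialize: running_total = 0
Entering loop: for pos in range(4):

After execution: running_total = 36
36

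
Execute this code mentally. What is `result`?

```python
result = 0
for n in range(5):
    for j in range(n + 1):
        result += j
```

Let's trace through this code step by step.

Initialize: result = 0
Entering loop: for n in range(5):

After execution: result = 20
20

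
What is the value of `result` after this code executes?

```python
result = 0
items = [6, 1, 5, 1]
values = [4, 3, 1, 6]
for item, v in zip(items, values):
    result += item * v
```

Let's trace through this code step by step.

Initialize: result = 0
Initialize: items = [6, 1, 5, 1]
Initialize: values = [4, 3, 1, 6]
Entering loop: for item, v in zip(items, values):

After execution: result = 38
38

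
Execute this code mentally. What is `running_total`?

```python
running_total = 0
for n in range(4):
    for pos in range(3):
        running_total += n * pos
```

Let's trace through this code step by step.

Initialize: running_total = 0
Entering loop: for n in range(4):

After execution: running_total = 18
18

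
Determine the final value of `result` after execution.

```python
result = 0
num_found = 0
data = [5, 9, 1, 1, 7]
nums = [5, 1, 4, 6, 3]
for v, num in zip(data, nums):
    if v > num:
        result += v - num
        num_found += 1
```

Let's trace through this code step by step.

Initialize: result = 0
Initialize: num_found = 0
Initialize: data = [5, 9, 1, 1, 7]
Initialize: nums = [5, 1, 4, 6, 3]
Entering loop: for v, num in zip(data, nums):

After execution: result = 12
12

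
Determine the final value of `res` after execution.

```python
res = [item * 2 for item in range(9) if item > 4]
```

Let's trace through this code step by step.

Initialize: res = [item * 2 for item in range(9) if item > 4]

After execution: res = [10, 12, 14, 16]
[10, 12, 14, 16]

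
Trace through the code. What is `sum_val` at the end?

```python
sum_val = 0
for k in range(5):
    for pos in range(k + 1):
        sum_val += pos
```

Let's trace through this code step by step.

Initialize: sum_val = 0
Entering loop: for k in range(5):

After execution: sum_val = 20
20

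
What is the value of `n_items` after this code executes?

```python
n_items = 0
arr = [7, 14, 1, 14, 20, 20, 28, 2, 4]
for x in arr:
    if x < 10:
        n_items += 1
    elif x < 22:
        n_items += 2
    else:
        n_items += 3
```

Let's trace through this code step by step.

Initialize: n_items = 0
Initialize: arr = [7, 14, 1, 14, 20, 20, 28, 2, 4]
Entering loop: for x in arr:

After execution: n_items = 15
15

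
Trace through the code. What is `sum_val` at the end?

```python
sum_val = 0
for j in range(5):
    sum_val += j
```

Let's trace through this code step by step.

Initialize: sum_val = 0
Entering loop: for j in range(5):

After execution: sum_val = 10
10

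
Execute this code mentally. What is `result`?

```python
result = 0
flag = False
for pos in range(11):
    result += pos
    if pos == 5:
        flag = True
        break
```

Let's trace through this code step by step.

Initialize: result = 0
Initialize: flag = False
Entering loop: for pos in range(11):

After execution: result = 15
15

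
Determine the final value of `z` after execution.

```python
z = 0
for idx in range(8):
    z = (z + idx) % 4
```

Let's trace through this code step by step.

Initialize: z = 0
Entering loop: for idx in range(8):

After execution: z = 0
0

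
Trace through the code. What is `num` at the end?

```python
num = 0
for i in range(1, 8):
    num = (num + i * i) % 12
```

Let's trace through this code step by step.

Initialize: num = 0
Entering loop: for i in range(1, 8):

After execution: num = 8
8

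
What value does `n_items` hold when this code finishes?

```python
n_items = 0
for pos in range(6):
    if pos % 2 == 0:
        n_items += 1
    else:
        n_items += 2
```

Let's trace through this code step by step.

Initialize: n_items = 0
Entering loop: for pos in range(6):

After execution: n_items = 9
9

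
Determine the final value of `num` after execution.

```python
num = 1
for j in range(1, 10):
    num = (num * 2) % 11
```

Let's trace through this code step by step.

Initialize: num = 1
Entering loop: for j in range(1, 10):

After execution: num = 6
6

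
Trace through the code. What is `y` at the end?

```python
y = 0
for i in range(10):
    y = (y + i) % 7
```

Let's trace through this code step by step.

Initialize: y = 0
Entering loop: for i in range(10):

After execution: y = 3
3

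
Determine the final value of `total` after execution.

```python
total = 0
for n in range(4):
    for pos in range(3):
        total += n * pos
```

Let's trace through this code step by step.

Initialize: total = 0
Entering loop: for n in range(4):

After execution: total = 18
18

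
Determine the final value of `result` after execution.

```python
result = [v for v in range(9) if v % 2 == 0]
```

Let's trace through this code step by step.

Initialize: result = [v for v in range(9) if v % 2 == 0]

After execution: result = [0, 2, 4, 6, 8]
[0, 2, 4, 6, 8]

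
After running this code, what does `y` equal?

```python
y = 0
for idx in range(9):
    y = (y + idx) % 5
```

Let's trace through this code step by step.

Initialize: y = 0
Entering loop: for idx in range(9):

After execution: y = 1
1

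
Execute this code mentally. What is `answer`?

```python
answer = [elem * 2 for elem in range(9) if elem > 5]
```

Let's trace through this code step by step.

Initialize: answer = [elem * 2 for elem in range(9) if elem > 5]

After execution: answer = [12, 14, 16]
[12, 14, 16]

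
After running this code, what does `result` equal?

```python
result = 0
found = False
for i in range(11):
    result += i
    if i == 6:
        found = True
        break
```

Let's trace through this code step by step.

Initialize: result = 0
Initialize: found = False
Entering loop: for i in range(11):

After execution: result = 21
21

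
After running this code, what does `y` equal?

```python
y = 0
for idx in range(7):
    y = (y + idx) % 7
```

Let's trace through this code step by step.

Initialize: y = 0
Entering loop: for idx in range(7):

After execution: y = 0
0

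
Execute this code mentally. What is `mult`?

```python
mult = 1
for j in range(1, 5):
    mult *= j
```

Let's trace through this code step by step.

Initialize: mult = 1
Entering loop: for j in range(1, 5):

After execution: mult = 24
24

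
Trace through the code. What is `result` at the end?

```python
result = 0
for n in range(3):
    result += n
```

Let's trace through this code step by step.

Initialize: result = 0
Entering loop: for n in range(3):

After execution: result = 3
3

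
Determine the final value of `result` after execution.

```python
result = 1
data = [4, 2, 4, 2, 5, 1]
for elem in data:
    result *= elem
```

Let's trace through this code step by step.

Initialize: result = 1
Initialize: data = [4, 2, 4, 2, 5, 1]
Entering loop: for elem in data:

After execution: result = 320
320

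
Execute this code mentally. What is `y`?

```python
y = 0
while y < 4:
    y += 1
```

Let's trace through this code step by step.

Initialize: y = 0
Entering loop: while y < 4:

After execution: y = 4
4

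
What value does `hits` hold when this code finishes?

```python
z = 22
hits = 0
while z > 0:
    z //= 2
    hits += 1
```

Let's trace through this code step by step.

Initialize: z = 22
Initialize: hits = 0
Entering loop: while z > 0:

After execution: hits = 5
5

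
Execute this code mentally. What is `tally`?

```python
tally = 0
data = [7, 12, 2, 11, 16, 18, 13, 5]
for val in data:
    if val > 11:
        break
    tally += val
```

Let's trace through this code step by step.

Initialize: tally = 0
Initialize: data = [7, 12, 2, 11, 16, 18, 13, 5]
Entering loop: for val in data:

After execution: tally = 7
7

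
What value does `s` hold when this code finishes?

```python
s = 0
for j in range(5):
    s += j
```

Let's trace through this code step by step.

Initialize: s = 0
Entering loop: for j in range(5):

After execution: s = 10
10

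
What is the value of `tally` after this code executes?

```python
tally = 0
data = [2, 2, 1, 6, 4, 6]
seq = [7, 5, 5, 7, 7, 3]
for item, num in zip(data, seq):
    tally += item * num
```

Let's trace through this code step by step.

Initialize: tally = 0
Initialize: data = [2, 2, 1, 6, 4, 6]
Initialize: seq = [7, 5, 5, 7, 7, 3]
Entering loop: for item, num in zip(data, seq):

After execution: tally = 117
117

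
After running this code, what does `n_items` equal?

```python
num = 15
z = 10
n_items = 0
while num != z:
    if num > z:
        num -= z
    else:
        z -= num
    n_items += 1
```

Let's trace through this code step by step.

Initialize: num = 15
Initialize: z = 10
Initialize: n_items = 0
Entering loop: while num != z:

After execution: n_items = 2
2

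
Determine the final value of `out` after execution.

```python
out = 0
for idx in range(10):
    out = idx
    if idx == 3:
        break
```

Let's trace through this code step by step.

Initialize: out = 0
Entering loop: for idx in range(10):

After execution: out = 3
3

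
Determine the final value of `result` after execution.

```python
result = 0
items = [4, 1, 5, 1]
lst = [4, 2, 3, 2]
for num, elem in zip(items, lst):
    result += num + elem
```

Let's trace through this code step by step.

Initialize: result = 0
Initialize: items = [4, 1, 5, 1]
Initialize: lst = [4, 2, 3, 2]
Entering loop: for num, elem in zip(items, lst):

After execution: result = 22
22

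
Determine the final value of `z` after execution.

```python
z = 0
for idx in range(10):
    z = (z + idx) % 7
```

Let's trace through this code step by step.

Initialize: z = 0
Entering loop: for idx in range(10):

After execution: z = 3
3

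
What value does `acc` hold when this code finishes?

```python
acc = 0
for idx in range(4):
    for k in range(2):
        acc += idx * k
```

Let's trace through this code step by step.

Initialize: acc = 0
Entering loop: for idx in range(4):

After execution: acc = 6
6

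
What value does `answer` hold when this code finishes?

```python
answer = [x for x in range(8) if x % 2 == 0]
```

Let's trace through this code step by step.

Initialize: answer = [x for x in range(8) if x % 2 == 0]

After execution: answer = [0, 2, 4, 6]
[0, 2, 4, 6]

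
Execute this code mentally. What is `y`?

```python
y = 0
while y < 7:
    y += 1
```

Let's trace through this code step by step.

Initialize: y = 0
Entering loop: while y < 7:

After execution: y = 7
7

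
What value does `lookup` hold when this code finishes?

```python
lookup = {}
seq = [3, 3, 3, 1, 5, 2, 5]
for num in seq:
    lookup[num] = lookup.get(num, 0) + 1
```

Let's trace through this code step by step.

Initialize: lookup = {}
Initialize: seq = [3, 3, 3, 1, 5, 2, 5]
Entering loop: for num in seq:

After execution: lookup = {3: 3, 1: 1, 5: 2, 2: 1}
{3: 3, 1: 1, 5: 2, 2: 1}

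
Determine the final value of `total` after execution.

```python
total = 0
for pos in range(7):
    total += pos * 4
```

Let's trace through this code step by step.

Initialize: total = 0
Entering loop: for pos in range(7):

After execution: total = 84
84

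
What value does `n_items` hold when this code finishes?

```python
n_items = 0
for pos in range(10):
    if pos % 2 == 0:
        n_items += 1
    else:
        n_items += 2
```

Let's trace through this code step by step.

Initialize: n_items = 0
Entering loop: for pos in range(10):

After execution: n_items = 15
15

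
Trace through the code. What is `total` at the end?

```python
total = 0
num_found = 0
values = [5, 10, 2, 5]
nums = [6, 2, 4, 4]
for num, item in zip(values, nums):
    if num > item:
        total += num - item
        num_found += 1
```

Let's trace through this code step by step.

Initialize: total = 0
Initialize: num_found = 0
Initialize: values = [5, 10, 2, 5]
Initialize: nums = [6, 2, 4, 4]
Entering loop: for num, item in zip(values, nums):

After execution: total = 9
9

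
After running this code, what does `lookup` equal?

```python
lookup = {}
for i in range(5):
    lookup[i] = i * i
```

Let's trace through this code step by step.

Initialize: lookup = {}
Entering loop: for i in range(5):

After execution: lookup = {0: 0, 1: 1, 2: 4, 3: 9, 4: 16}
{0: 0, 1: 1, 2: 4, 3: 9, 4: 16}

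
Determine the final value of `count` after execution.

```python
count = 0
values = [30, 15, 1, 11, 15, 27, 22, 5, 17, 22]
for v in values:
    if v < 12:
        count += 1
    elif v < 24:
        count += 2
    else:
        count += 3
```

Let's trace through this code step by step.

Initialize: count = 0
Initialize: values = [30, 15, 1, 11, 15, 27, 22, 5, 17, 22]
Entering loop: for v in values:

After execution: count = 19
19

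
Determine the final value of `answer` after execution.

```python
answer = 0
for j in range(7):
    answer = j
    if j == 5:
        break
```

Let's trace through this code step by step.

Initialize: answer = 0
Entering loop: for j in range(7):

After execution: answer = 5
5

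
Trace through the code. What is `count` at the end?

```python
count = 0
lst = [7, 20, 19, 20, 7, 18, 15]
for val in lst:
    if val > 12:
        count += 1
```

Let's trace through this code step by step.

Initialize: count = 0
Initialize: lst = [7, 20, 19, 20, 7, 18, 15]
Entering loop: for val in lst:

After execution: count = 5
5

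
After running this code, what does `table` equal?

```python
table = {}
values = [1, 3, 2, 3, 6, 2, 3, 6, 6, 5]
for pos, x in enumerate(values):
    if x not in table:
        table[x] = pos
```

Let's trace through this code step by step.

Initialize: table = {}
Initialize: values = [1, 3, 2, 3, 6, 2, 3, 6, 6, 5]
Entering loop: for pos, x in enumerate(values):

After execution: table = {1: 0, 3: 1, 2: 2, 6: 4, 5: 9}
{1: 0, 3: 1, 2: 2, 6: 4, 5: 9}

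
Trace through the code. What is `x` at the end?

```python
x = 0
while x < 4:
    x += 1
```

Let's trace through this code step by step.

Initialize: x = 0
Entering loop: while x < 4:

After execution: x = 4
4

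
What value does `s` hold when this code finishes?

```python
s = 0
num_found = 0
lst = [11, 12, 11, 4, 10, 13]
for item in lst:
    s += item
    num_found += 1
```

Let's trace through this code step by step.

Initialize: s = 0
Initialize: num_found = 0
Initialize: lst = [11, 12, 11, 4, 10, 13]
Entering loop: for item in lst:

After execution: s = 61
61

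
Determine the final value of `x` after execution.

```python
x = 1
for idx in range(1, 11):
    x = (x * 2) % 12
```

Let's trace through this code step by step.

Initialize: x = 1
Entering loop: for idx in range(1, 11):

After execution: x = 4
4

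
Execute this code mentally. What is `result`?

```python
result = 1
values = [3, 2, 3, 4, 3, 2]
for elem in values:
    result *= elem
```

Let's trace through this code step by step.

Initialize: result = 1
Initialize: values = [3, 2, 3, 4, 3, 2]
Entering loop: for elem in values:

After execution: result = 432
432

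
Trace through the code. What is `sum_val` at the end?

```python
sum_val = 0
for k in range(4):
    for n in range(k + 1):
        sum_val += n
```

Let's trace through this code step by step.

Initialize: sum_val = 0
Entering loop: for k in range(4):

After execution: sum_val = 10
10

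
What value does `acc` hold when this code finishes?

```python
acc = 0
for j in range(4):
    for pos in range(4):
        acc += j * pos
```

Let's trace through this code step by step.

Initialize: acc = 0
Entering loop: for j in range(4):

After execution: acc = 36
36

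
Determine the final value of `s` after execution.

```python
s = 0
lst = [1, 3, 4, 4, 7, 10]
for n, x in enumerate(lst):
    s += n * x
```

Let's trace through this code step by step.

Initialize: s = 0
Initialize: lst = [1, 3, 4, 4, 7, 10]
Entering loop: for n, x in enumerate(lst):

After execution: s = 101
101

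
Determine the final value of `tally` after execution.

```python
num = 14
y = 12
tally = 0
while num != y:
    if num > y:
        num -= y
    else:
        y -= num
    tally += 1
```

Let's trace through this code step by step.

Initialize: num = 14
Initialize: y = 12
Initialize: tally = 0
Entering loop: while num != y:

After execution: tally = 6
6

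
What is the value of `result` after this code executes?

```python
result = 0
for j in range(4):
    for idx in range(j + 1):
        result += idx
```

Let's trace through this code step by step.

Initialize: result = 0
Entering loop: for j in range(4):

After execution: result = 10
10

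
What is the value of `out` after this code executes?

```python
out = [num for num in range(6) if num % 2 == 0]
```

Let's trace through this code step by step.

Initialize: out = [num for num in range(6) if num % 2 == 0]

After execution: out = [0, 2, 4]
[0, 2, 4]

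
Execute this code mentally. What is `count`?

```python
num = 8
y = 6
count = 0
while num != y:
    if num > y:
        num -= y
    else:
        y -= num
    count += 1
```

Let's trace through this code step by step.

Initialize: num = 8
Initialize: y = 6
Initialize: count = 0
Entering loop: while num != y:

After execution: count = 3
3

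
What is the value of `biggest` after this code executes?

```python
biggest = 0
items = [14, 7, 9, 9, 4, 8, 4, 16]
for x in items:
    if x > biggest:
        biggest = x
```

Let's trace through this code step by step.

Initialize: biggest = 0
Initialize: items = [14, 7, 9, 9, 4, 8, 4, 16]
Entering loop: for x in items:

After execution: biggest = 16
16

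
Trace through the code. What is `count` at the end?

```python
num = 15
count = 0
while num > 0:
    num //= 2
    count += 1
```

Let's trace through this code step by step.

Initialize: num = 15
Initialize: count = 0
Entering loop: while num > 0:

After execution: count = 4
4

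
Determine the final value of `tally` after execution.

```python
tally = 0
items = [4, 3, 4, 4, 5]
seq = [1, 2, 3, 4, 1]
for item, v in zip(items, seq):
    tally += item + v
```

Let's trace through this code step by step.

Initialize: tally = 0
Initialize: items = [4, 3, 4, 4, 5]
Initialize: seq = [1, 2, 3, 4, 1]
Entering loop: for item, v in zip(items, seq):

After execution: tally = 31
31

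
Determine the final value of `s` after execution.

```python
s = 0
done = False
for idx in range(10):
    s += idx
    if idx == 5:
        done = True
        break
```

Let's trace through this code step by step.

Initialize: s = 0
Initialize: done = False
Entering loop: for idx in range(10):

After execution: s = 15
15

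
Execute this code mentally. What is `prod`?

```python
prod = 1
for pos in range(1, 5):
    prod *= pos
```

Let's trace through this code step by step.

Initialize: prod = 1
Entering loop: for pos in range(1, 5):

After execution: prod = 24
24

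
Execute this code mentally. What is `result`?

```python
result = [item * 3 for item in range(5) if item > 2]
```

Let's trace through this code step by step.

Initialize: result = [item * 3 for item in range(5) if item > 2]

After execution: result = [9, 12]
[9, 12]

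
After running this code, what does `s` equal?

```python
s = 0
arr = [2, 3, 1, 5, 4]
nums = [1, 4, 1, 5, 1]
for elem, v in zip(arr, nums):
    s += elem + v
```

Let's trace through this code step by step.

Initialize: s = 0
Initialize: arr = [2, 3, 1, 5, 4]
Initialize: nums = [1, 4, 1, 5, 1]
Entering loop: for elem, v in zip(arr, nums):

After execution: s = 27
27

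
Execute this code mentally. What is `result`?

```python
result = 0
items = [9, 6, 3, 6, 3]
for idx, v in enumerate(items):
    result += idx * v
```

Let's trace through this code step by step.

Initialize: result = 0
Initialize: items = [9, 6, 3, 6, 3]
Entering loop: for idx, v in enumerate(items):

After execution: result = 42
42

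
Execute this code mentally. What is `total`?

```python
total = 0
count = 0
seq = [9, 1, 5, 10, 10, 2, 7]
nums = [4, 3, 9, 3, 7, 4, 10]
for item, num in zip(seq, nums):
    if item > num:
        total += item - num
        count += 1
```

Let's trace through this code step by step.

Initialize: total = 0
Initialize: count = 0
Initialize: seq = [9, 1, 5, 10, 10, 2, 7]
Initialize: nums = [4, 3, 9, 3, 7, 4, 10]
Entering loop: for item, num in zip(seq, nums):

After execution: total = 15
15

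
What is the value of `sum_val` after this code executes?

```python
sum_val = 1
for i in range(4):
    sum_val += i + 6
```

Let's trace through this code step by step.

Initialize: sum_val = 1
Entering loop: for i in range(4):

After execution: sum_val = 31
31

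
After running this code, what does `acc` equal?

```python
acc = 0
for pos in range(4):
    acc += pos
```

Let's trace through this code step by step.

Initialize: acc = 0
Entering loop: for pos in range(4):

After execution: acc = 6
6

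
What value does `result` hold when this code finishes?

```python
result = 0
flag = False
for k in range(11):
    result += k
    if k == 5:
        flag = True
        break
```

Let's trace through this code step by step.

Initialize: result = 0
Initialize: flag = False
Entering loop: for k in range(11):

After execution: result = 15
15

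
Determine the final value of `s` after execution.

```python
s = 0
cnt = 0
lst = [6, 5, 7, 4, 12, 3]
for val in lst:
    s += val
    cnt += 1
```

Let's trace through this code step by step.

Initialize: s = 0
Initialize: cnt = 0
Initialize: lst = [6, 5, 7, 4, 12, 3]
Entering loop: for val in lst:

After execution: s = 37
37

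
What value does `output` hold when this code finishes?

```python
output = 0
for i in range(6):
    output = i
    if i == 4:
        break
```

Let's trace through this code step by step.

Initialize: output = 0
Entering loop: for i in range(6):

After execution: output = 4
4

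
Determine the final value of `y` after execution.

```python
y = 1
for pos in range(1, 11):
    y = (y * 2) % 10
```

Let's trace through this code step by step.

Initialize: y = 1
Entering loop: for pos in range(1, 11):

After execution: y = 4
4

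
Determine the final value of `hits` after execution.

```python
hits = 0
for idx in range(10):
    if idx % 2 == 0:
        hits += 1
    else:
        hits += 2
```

Let's trace through this code step by step.

Initialize: hits = 0
Entering loop: for idx in range(10):

After execution: hits = 15
15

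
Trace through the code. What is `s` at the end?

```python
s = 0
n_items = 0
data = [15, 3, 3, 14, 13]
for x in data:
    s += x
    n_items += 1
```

Let's trace through this code step by step.

Initialize: s = 0
Initialize: n_items = 0
Initialize: data = [15, 3, 3, 14, 13]
Entering loop: for x in data:

After execution: s = 48
48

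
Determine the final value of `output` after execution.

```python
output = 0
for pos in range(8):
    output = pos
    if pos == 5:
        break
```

Let's trace through this code step by step.

Initialize: output = 0
Entering loop: for pos in range(8):

After execution: output = 5
5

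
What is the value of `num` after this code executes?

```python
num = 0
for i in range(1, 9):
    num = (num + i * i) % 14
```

Let's trace through this code step by step.

Initialize: num = 0
Entering loop: for i in range(1, 9):

After execution: num = 8
8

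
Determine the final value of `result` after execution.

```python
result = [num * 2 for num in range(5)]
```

Let's trace through this code step by step.

Initialize: result = [num * 2 for num in range(5)]

After execution: result = [0, 2, 4, 6, 8]
[0, 2, 4, 6, 8]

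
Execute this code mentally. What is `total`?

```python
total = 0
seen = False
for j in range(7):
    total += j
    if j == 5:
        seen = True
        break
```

Let's trace through this code step by step.

Initialize: total = 0
Initialize: seen = False
Entering loop: for j in range(7):

After execution: total = 15
15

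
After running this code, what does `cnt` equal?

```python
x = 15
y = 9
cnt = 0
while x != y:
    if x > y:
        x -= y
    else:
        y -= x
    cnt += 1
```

Let's trace through this code step by step.

Initialize: x = 15
Initialize: y = 9
Initialize: cnt = 0
Entering loop: while x != y:

After execution: cnt = 3
3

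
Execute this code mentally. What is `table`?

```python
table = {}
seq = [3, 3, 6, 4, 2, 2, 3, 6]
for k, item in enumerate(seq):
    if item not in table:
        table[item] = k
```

Let's trace through this code step by step.

Initialize: table = {}
Initialize: seq = [3, 3, 6, 4, 2, 2, 3, 6]
Entering loop: for k, item in enumerate(seq):

After execution: table = {3: 0, 6: 2, 4: 3, 2: 4}
{3: 0, 6: 2, 4: 3, 2: 4}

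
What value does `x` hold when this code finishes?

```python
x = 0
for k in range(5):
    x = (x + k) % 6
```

Let's trace through this code step by step.

Initialize: x = 0
Entering loop: for k in range(5):

After execution: x = 4
4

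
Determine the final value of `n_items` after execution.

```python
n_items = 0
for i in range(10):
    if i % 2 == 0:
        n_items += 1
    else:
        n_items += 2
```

Let's trace through this code step by step.

Initialize: n_items = 0
Entering loop: for i in range(10):

After execution: n_items = 15
15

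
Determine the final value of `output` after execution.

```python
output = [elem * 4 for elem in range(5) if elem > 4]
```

Let's trace through this code step by step.

Initialize: output = [elem * 4 for elem in range(5) if elem > 4]

After execution: output = []
[]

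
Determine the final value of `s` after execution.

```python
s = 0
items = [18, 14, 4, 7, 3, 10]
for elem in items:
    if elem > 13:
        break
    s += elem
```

Let's trace through this code step by step.

Initialize: s = 0
Initialize: items = [18, 14, 4, 7, 3, 10]
Entering loop: for elem in items:

After execution: s = 0
0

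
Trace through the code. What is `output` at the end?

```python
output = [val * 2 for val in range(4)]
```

Let's trace through this code step by step.

Initialize: output = [val * 2 for val in range(4)]

After execution: output = [0, 2, 4, 6]
[0, 2, 4, 6]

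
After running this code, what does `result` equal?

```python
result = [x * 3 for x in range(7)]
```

Let's trace through this code step by step.

Initialize: result = [x * 3 for x in range(7)]

After execution: result = [0, 3, 6, 9, 12, 15, 18]
[0, 3, 6, 9, 12, 15, 18]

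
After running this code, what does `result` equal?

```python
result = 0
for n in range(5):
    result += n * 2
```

Let's trace through this code step by step.

Initialize: result = 0
Entering loop: for n in range(5):

After execution: result = 20
20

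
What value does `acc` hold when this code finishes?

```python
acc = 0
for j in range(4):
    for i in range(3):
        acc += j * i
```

Let's trace through this code step by step.

Initialize: acc = 0
Entering loop: for j in range(4):

After execution: acc = 18
18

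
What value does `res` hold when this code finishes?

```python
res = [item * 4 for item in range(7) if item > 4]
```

Let's trace through this code step by step.

Initialize: res = [item * 4 for item in range(7) if item > 4]

After execution: res = [20, 24]
[20, 24]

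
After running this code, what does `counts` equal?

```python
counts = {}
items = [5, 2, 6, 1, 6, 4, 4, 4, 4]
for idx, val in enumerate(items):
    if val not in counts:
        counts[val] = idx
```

Let's trace through this code step by step.

Initialize: counts = {}
Initialize: items = [5, 2, 6, 1, 6, 4, 4, 4, 4]
Entering loop: for idx, val in enumerate(items):

After execution: counts = {5: 0, 2: 1, 6: 2, 1: 3, 4: 5}
{5: 0, 2: 1, 6: 2, 1: 3, 4: 5}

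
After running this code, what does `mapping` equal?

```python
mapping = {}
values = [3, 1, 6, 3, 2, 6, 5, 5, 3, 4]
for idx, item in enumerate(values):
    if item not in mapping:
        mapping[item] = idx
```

Let's trace through this code step by step.

Initialize: mapping = {}
Initialize: values = [3, 1, 6, 3, 2, 6, 5, 5, 3, 4]
Entering loop: for idx, item in enumerate(values):

After execution: mapping = {3: 0, 1: 1, 6: 2, 2: 4, 5: 6, 4: 9}
{3: 0, 1: 1, 6: 2, 2: 4, 5: 6, 4: 9}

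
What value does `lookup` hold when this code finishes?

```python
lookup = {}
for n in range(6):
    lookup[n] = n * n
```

Let's trace through this code step by step.

Initialize: lookup = {}
Entering loop: for n in range(6):

After execution: lookup = {0: 0, 1: 1, 2: 4, 3: 9, 4: 16, 5: 25}
{0: 0, 1: 1, 2: 4, 3: 9, 4: 16, 5: 25}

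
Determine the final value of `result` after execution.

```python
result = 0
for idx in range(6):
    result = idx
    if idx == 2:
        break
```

Let's trace through this code step by step.

Initialize: result = 0
Entering loop: for idx in range(6):

After execution: result = 2
2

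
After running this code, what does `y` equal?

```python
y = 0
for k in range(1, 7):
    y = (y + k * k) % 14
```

Let's trace through this code step by step.

Initialize: y = 0
Entering loop: for k in range(1, 7):

After execution: y = 7
7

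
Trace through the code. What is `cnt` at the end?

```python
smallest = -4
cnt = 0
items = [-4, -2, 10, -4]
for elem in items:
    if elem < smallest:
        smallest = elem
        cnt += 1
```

Let's trace through this code step by step.

Initialize: smallest = -4
Initialize: cnt = 0
Initialize: items = [-4, -2, 10, -4]
Entering loop: for elem in items:

After execution: cnt = 0
0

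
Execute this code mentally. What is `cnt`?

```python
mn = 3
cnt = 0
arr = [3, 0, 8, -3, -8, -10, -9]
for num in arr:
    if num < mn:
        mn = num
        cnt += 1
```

Let's trace through this code step by step.

Initialize: mn = 3
Initialize: cnt = 0
Initialize: arr = [3, 0, 8, -3, -8, -10, -9]
Entering loop: for num in arr:

After execution: cnt = 4
4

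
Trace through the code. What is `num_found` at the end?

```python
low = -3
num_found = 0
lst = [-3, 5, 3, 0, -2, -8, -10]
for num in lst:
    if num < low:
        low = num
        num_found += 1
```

Let's trace through this code step by step.

Initialize: low = -3
Initialize: num_found = 0
Initialize: lst = [-3, 5, 3, 0, -2, -8, -10]
Entering loop: for num in lst:

After execution: num_found = 2
2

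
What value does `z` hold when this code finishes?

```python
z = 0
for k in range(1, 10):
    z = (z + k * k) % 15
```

Let's trace through this code step by step.

Initialize: z = 0
Entering loop: for k in range(1, 10):

After execution: z = 0
0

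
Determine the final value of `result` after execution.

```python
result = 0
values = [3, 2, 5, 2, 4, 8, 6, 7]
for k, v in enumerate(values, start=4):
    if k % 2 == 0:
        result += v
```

Let's trace through this code step by step.

Initialize: result = 0
Initialize: values = [3, 2, 5, 2, 4, 8, 6, 7]
Entering loop: for k, v in enumerate(values, start=4):

After execution: result = 18
18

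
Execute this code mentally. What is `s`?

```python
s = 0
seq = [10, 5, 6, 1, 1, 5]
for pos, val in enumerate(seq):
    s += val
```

Let's trace through this code step by step.

Initialize: s = 0
Initialize: seq = [10, 5, 6, 1, 1, 5]
Entering loop: for pos, val in enumerate(seq):

After execution: s = 28
28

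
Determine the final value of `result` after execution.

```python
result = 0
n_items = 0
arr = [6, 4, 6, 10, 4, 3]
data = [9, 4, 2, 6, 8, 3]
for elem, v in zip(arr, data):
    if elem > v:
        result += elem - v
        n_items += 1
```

Let's trace through this code step by step.

Initialize: result = 0
Initialize: n_items = 0
Initialize: arr = [6, 4, 6, 10, 4, 3]
Initialize: data = [9, 4, 2, 6, 8, 3]
Entering loop: for elem, v in zip(arr, data):

After execution: result = 8
8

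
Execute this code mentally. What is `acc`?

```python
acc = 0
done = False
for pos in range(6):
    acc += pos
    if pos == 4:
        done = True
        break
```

Let's trace through this code step by step.

Initialize: acc = 0
Initialize: done = False
Entering loop: for pos in range(6):

After execution: acc = 10
10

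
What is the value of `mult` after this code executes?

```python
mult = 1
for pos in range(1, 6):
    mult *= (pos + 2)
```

Let's trace through this code step by step.

Initialize: mult = 1
Entering loop: for pos in range(1, 6):

After execution: mult = 2520
2520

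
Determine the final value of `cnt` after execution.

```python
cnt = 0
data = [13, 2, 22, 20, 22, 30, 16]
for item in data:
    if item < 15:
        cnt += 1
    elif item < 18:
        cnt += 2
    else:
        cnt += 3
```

Let's trace through this code step by step.

Initialize: cnt = 0
Initialize: data = [13, 2, 22, 20, 22, 30, 16]
Entering loop: for item in data:

After execution: cnt = 16
16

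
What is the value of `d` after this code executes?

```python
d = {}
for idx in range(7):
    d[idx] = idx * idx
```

Let's trace through this code step by step.

Initialize: d = {}
Entering loop: for idx in range(7):

After execution: d = {0: 0, 1: 1, 2: 4, 3: 9, 4: 16, 5: 25, 6: 36}
{0: 0, 1: 1, 2: 4, 3: 9, 4: 16, 5: 25, 6: 36}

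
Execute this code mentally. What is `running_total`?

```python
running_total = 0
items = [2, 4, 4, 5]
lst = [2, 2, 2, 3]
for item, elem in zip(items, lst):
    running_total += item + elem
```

Let's trace through this code step by step.

Initialize: running_total = 0
Initialize: items = [2, 4, 4, 5]
Initialize: lst = [2, 2, 2, 3]
Entering loop: for item, elem in zip(items, lst):

After execution: running_total = 24
24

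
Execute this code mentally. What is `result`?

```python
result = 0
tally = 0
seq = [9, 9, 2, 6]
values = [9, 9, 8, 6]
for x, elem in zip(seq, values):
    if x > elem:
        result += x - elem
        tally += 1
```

Let's trace through this code step by step.

Initialize: result = 0
Initialize: tally = 0
Initialize: seq = [9, 9, 2, 6]
Initialize: values = [9, 9, 8, 6]
Entering loop: for x, elem in zip(seq, values):

After execution: result = 0
0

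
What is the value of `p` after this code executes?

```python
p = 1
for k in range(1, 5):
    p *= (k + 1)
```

Let's trace through this code step by step.

Initialize: p = 1
Entering loop: for k in range(1, 5):

After execution: p = 120
120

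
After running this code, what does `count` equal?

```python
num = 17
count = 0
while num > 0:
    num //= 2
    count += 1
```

Let's trace through this code step by step.

Initialize: num = 17
Initialize: count = 0
Entering loop: while num > 0:

After execution: count = 5
5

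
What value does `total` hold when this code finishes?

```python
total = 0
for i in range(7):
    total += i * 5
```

Let's trace through this code step by step.

Initialize: total = 0
Entering loop: for i in range(7):

After execution: total = 105
105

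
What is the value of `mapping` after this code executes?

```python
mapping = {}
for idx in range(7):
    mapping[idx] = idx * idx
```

Let's trace through this code step by step.

Initialize: mapping = {}
Entering loop: for idx in range(7):

After execution: mapping = {0: 0, 1: 1, 2: 4, 3: 9, 4: 16, 5: 25, 6: 36}
{0: 0, 1: 1, 2: 4, 3: 9, 4: 16, 5: 25, 6: 36}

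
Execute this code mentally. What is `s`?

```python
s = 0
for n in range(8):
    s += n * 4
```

Let's trace through this code step by step.

Initialize: s = 0
Entering loop: for n in range(8):

After execution: s = 112
112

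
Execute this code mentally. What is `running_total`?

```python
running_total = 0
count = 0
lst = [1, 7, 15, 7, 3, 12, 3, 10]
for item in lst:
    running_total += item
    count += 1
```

Let's trace through this code step by step.

Initialize: running_total = 0
Initialize: count = 0
Initialize: lst = [1, 7, 15, 7, 3, 12, 3, 10]
Entering loop: for item in lst:

After execution: running_total = 58
58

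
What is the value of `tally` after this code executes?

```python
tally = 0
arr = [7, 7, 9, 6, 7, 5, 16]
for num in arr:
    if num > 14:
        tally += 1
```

Let's trace through this code step by step.

Initialize: tally = 0
Initialize: arr = [7, 7, 9, 6, 7, 5, 16]
Entering loop: for num in arr:

After execution: tally = 1
1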